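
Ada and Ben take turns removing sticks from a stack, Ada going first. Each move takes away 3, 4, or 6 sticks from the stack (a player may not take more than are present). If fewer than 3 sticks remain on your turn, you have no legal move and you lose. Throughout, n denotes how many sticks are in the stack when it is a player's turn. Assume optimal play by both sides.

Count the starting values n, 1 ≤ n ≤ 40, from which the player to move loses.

Compute win/loss labels from the base case upward. A position with no move is L. Any other position is W if it can reach an L in one move, else L.
n=0: no move → L
n=1: no move → L
n=2: no move → L
n=3: W (go to 0, an L position)
n=4: W (go to 1, an L position)
n=5: W (go to 2, an L position)
n=6: W (go to 2, an L position)
n=7: W (go to 1, an L position)
n=8: W (go to 2, an L position)
n=9: L (options 6(W), 5(W), 3(W) are all W)
n=10: L (options 7(W), 6(W), 4(W) are all W)
n=11: L (options 8(W), 7(W), 5(W) are all W)
n=12: W (go to 9, an L position)
n=13: W (go to 10, an L position)
n=14: W (go to 11, an L position)
n=15: W (go to 11, an L position)
n=16: W (go to 10, an L position)
n=17: W (go to 11, an L position)
n=18: L (options 15(W), 14(W), 12(W) are all W)
n=19: L (options 16(W), 15(W), 13(W) are all W)
n=20: L (options 17(W), 16(W), 14(W) are all W)
n=21: W (go to 18, an L position)
n=22: W (go to 19, an L position)
n=23: W (go to 20, an L position)
n=24: W (go to 20, an L position)
n=25: W (go to 19, an L position)
n=26: W (go to 20, an L position)
n=27: L (options 24(W), 23(W), 21(W) are all W)
n=28: L (options 25(W), 24(W), 22(W) are all W)
n=29: L (options 26(W), 25(W), 23(W) are all W)
n=30: W (go to 27, an L position)
n=31: W (go to 28, an L position)
n=32: W (go to 29, an L position)
n=33: W (go to 29, an L position)
n=34: W (go to 28, an L position)
n=35: W (go to 29, an L position)
n=36: L (options 33(W), 32(W), 30(W) are all W)
n=37: L (options 34(W), 33(W), 31(W) are all W)
n=38: L (options 35(W), 34(W), 32(W) are all W)
n=39: W (go to 36, an L position)
n=40: W (go to 37, an L position)
L entries with 1 ≤ n ≤ 40 (n=0 is outside the asked range and is not counted): n = 1, 2, 9, 10, 11, 18, 19, 20, 27, 28, 29, 36, 37, 38; that makes 14.

14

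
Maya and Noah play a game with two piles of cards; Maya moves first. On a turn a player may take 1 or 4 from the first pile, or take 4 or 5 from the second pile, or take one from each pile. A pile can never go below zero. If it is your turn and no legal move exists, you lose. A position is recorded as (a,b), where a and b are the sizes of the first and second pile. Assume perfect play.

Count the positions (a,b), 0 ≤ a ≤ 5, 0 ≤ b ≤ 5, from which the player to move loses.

Compute win/loss labels from the base case upward. A position with no move is L. Any other position is W if it can reach an L in one move, else L.
Every move lowers a or b (never raises either), so fill the grid row by row in increasing a, and left to right within a row: each cell's successors are then already labelled.
      b=0  b=1  b=2  b=3  b=4  b=5
a=0:    L    L    L    L    W    W
a=1:    W    W    W    W    W    L
a=2:    L    L    L    L    W    W
a=3:    W    W    W    W    W    L
a=4:    W    W    W    W    L    W
a=5:    L    L    L    L    W    W
Cells with no legal move (terminal, hence L): (0,0), (0,1), (0,2), (0,3).
The remaining L cells, each justified by listing all of its moves:
(1,5): only reaches (0,5)(W), (1,1)(W), (1,0)(W), (0,4)(W), all W → L
(2,0): only reaches (1,0)(W), which is W → L
(2,1): only reaches (1,1)(W), (1,0)(W), all W → L
(2,2): only reaches (1,2)(W), (1,1)(W), all W → L
(2,3): only reaches (1,3)(W), (1,2)(W), all W → L
(3,5): only reaches (2,5)(W), (3,1)(W), (3,0)(W), (2,4)(W), all W → L
(4,4): only reaches (3,4)(W), (0,4)(W), (4,0)(W), (3,3)(W), all W → L
(5,0): only reaches (4,0)(W), (1,0)(W), all W → L
(5,1): only reaches (4,1)(W), (1,1)(W), (4,0)(W), all W → L
(5,2): only reaches (4,2)(W), (1,2)(W), (4,1)(W), all W → L
(5,3): only reaches (4,3)(W), (1,3)(W), (4,2)(W), all W → L
Every other cell has at least one move into one of the L cells above, so it is W.
L cells per row: a=0: 4, a=1: 1, a=2: 4, a=3: 1, a=4: 1, a=5: 4; total 15.

15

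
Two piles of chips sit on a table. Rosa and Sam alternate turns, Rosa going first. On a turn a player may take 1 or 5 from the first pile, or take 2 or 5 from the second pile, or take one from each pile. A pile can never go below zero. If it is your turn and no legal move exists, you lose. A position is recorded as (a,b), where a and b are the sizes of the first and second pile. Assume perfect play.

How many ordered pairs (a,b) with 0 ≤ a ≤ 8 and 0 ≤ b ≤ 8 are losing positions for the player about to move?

25

Label each position W (a win for the player to move) or L (a loss). A position with no legal move is L; any other position is W exactly when some move reaches an L, and L when every move reaches a W.
Every move lowers a or b (never raises either), so fill the grid row by row in increasing a, and left to right within a row: each cell's successors are then already labelled.
      b=0  b=1  b=2  b=3  b=4  b=5  b=6  b=7  b=8
a=0:    L    L    W    W    L    W    W    L    L
a=1:    W    W    W    L    W    W    L    W    W
a=2:    L    L    W    W    W    W    W    W    L
a=3:    W    W    W    L    L    W    W    L    W
a=4:    L    L    W    W    W    W    W    W    W
a=5:    W    W    W    L    W    W    L    W    W
a=6:    L    L    W    W    W    W    W    W    L
a=7:    W    W    W    L    L    W    W    L    W
a=8:    L    L    W    W    W    W    W    W    W
Cells with no legal move (terminal, hence L): (0,0), (0,1).
The remaining L cells, each justified by listing all of its moves:
(0,4): L (sole option (0,2)(W) is W)
(0,7): L (options (0,5)(W), (0,2)(W) are all W)
(0,8): L (options (0,6)(W), (0,3)(W) are all W)
(1,3): L (options (0,3)(W), (1,1)(W), (0,2)(W) are all W)
(1,6): L (options (0,6)(W), (1,4)(W), (1,1)(W), (0,5)(W) are all W)
(2,0): L (sole option (1,0)(W) is W)
(2,1): L (options (1,1)(W), (1,0)(W) are all W)
(2,8): L (options (1,8)(W), (2,6)(W), (2,3)(W), (1,7)(W) are all W)
(3,3): L (options (2,3)(W), (3,1)(W), (2,2)(W) are all W)
(3,4): L (options (2,4)(W), (3,2)(W), (2,3)(W) are all W)
(3,7): L (options (2,7)(W), (3,5)(W), (3,2)(W), (2,6)(W) are all W)
(4,0): L (sole option (3,0)(W) is W)
(4,1): L (options (3,1)(W), (3,0)(W) are all W)
(5,3): L (options (4,3)(W), (0,3)(W), (5,1)(W), (4,2)(W) are all W)
(5,6): L (options (4,6)(W), (0,6)(W), (5,4)(W), (5,1)(W), (4,5)(W) are all W)
(6,0): L (options (5,0)(W), (1,0)(W) are all W)
(6,1): L (options (5,1)(W), (1,1)(W), (5,0)(W) are all W)
(6,8): L (options (5,8)(W), (1,8)(W), (6,6)(W), (6,3)(W), (5,7)(W) are all W)
(7,3): L (options (6,3)(W), (2,3)(W), (7,1)(W), (6,2)(W) are all W)
(7,4): L (options (6,4)(W), (2,4)(W), (7,2)(W), (6,3)(W) are all W)
(7,7): L (options (6,7)(W), (2,7)(W), (7,5)(W), (7,2)(W), (6,6)(W) are all W)
(8,0): L (options (7,0)(W), (3,0)(W) are all W)
(8,1): L (options (7,1)(W), (3,1)(W), (7,0)(W) are all W)
Every other cell has at least one move into one of the L cells above, so it is W.
L cells per row: a=0: 5, a=1: 2, a=2: 3, a=3: 3, a=4: 2, a=5: 2, a=6: 3, a=7: 3, a=8: 2; total 25.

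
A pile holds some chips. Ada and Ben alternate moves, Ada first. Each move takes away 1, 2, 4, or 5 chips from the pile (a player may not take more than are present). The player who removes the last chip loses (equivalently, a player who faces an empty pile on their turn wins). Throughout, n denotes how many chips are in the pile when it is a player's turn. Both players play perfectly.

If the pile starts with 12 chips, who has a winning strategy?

Ada wins.

Compute win/loss labels from the base case upward. A position with no move is W. Any other position is W if it can reach an L in one move, else L.
n=0: no move; the opponent has just taken the last chip and therefore loses → W
n=1: only reaches 0(W), which is W → L
n=2: reaches L-position 1 → W
n=3: reaches L-position 1 → W
n=4: only reaches 3(W), 2(W), 0(W), all W → L
n=5: reaches L-position 4 → W
n=6: reaches L-position 4 → W
n=7: only reaches 6(W), 5(W), 3(W), 2(W), all W → L
n=8: reaches L-position 7 → W
n=9: reaches L-position 7 → W
n=10: only reaches 9(W), 8(W), 6(W), 5(W), all W → L
n=11: reaches L-position 10 → W
n=12: reaches L-position 10 → W
From 12 Ada can remove 2, leaving 10, reaching an L position.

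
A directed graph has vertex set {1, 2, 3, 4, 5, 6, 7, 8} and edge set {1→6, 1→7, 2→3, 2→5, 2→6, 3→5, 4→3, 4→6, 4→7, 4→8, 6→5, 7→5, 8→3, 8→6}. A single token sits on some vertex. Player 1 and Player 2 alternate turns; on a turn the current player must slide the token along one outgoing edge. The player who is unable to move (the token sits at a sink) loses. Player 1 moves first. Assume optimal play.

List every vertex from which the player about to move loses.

Use the standard recursion: the mover loses at a terminal position; elsewhere, the mover wins exactly when some move hands the opponent an L position.
Every edge goes from a vertex to one that appears earlier in the order 5, 6, 7, 3, 1, 8, 2, 4, so processing vertices in that order labels each vertex after all of its successors.
5: no outgoing edge → L
6: can move to 5, which is L ⇒ W
7: can move to 5, which is L ⇒ W
3: can move to 5, which is L ⇒ W
1: moves to 7(W), 6(W); every one is W ⇒ L
8: moves to 3(W), 6(W); every one is W ⇒ L
2: can move to 5, which is L ⇒ W
4: can move to 8, which is L ⇒ W
Reading off the rows marked L gives the requested list; there are 3 such vertices.

1, 5, 8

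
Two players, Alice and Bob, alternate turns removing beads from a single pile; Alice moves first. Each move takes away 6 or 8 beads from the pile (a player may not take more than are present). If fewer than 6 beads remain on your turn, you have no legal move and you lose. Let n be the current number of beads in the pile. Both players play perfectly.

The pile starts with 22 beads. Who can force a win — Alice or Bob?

Alice wins.

Use the standard recursion: the mover loses at a terminal position; elsewhere, the mover wins exactly when some move hands the opponent an L position.
n=0: no move → L
n=1: no move → L
n=2: no move → L
n=3: no move → L
n=4: no move → L
n=5: no move → L
n=6: →0(L), so W
n=7: →1(L), so W
n=8: →2(L), so W
n=9: →3(L), so W
n=10: →4(L), so W
n=11: →5(L), so W
n=12: →4(L), so W
n=13: →5(L), so W
n=14: →8(W), 6(W) — all W, so L
n=15: →9(W), 7(W) — all W, so L
n=16: →10(W), 8(W) — all W, so L
n=17: →11(W), 9(W) — all W, so L
n=18: →12(W), 10(W) — all W, so L
n=19: →13(W), 11(W) — all W, so L
n=20: →14(L), so W
n=21: →15(L), so W
n=22: →16(L), so W
The starting position 22 is W: Alice should remove 6, leaving 16, handing over an L position.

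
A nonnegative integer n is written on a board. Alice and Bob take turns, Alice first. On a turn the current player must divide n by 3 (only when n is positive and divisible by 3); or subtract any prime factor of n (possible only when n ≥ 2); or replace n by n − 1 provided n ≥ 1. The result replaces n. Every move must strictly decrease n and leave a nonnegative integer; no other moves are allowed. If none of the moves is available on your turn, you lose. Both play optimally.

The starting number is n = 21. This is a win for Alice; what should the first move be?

Move to 14.

Label each position W (a win for the player to move) or L (a loss). A position with no legal move is L; any other position is W exactly when some move reaches an L, and L when every move reaches a W.
n=0: no move → L
n=1: can move to 0, which is L ⇒ W
n=2: can move to 0, which is L ⇒ W
n=3: can move to 0, which is L ⇒ W
n=4: moves to 2(W), 3(W); every one is W ⇒ L
n=5: can move to 0, which is L ⇒ W
n=6: can move to 4, which is L ⇒ W
n=7: can move to 0, which is L ⇒ W
n=8: moves to 6(W), 7(W); every one is W ⇒ L
n=9: can move to 8, which is L ⇒ W
n=10: can move to 8, which is L ⇒ W
n=11: can move to 0, which is L ⇒ W
n=12: can move to 4, which is L ⇒ W
n=13: can move to 0, which is L ⇒ W
n=14: moves to 7(W), 12(W), 13(W); every one is W ⇒ L
n=15: can move to 14, which is L ⇒ W
n=16: can move to 14, which is L ⇒ W
n=17: can move to 0, which is L ⇒ W
n=18: moves to 6(W), 15(W), 16(W), 17(W); every one is W ⇒ L
n=19: can move to 0, which is L ⇒ W
n=20: can move to 18, which is L ⇒ W
n=21: can move to 14, which is L ⇒ W
From 21, the L positions reachable in one move are: 14, 18. Any move reaching one of these is winning.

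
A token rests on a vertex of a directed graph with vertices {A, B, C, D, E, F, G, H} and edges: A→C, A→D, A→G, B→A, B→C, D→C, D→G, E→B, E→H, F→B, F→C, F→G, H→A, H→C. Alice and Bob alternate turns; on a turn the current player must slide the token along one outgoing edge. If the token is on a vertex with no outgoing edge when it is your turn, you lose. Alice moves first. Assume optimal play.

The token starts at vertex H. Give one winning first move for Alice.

Build the W/L table. Terminal = L. A non-terminal position is W if it has a move to some L; otherwise it is L.
Every edge goes from a vertex to one that appears earlier in the order C, G, D, A, B, F, H, E, so processing vertices in that order labels each vertex after all of its successors.
C: no outgoing edge → L
G: no outgoing edge → L
D: W (go to G, an L position)
A: W (go to G, an L position)
B: W (go to C, an L position)
F: W (go to G, an L position)
H: W (go to C, an L position)
E: L (options H(W), B(W) are all W)
From H, the L positions reachable in one move are: C.

Move to C.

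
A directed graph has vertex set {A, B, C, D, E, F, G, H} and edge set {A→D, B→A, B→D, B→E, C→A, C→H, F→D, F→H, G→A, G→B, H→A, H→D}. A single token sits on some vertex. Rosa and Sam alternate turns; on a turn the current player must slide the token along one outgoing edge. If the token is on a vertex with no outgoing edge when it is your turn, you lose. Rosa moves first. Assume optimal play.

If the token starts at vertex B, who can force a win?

Rosa wins.

Use the standard recursion: the mover loses at a terminal position; elsewhere, the mover wins exactly when some move hands the opponent an L position.
Every edge goes from a vertex to one that appears earlier in the order E, D, A, B, H, C, F, G, so processing vertices in that order labels each vertex after all of its successors.
E: no outgoing edge → L
D: no outgoing edge → L
A: can move to D, which is L ⇒ W
B: can move to D, which is L ⇒ W
H: can move to D, which is L ⇒ W
C: moves to H(W), A(W); every one is W ⇒ L
F: can move to D, which is L ⇒ W
G: moves to B(W), A(W); every one is W ⇒ L
From B Rosa can move to D, reaching an L position.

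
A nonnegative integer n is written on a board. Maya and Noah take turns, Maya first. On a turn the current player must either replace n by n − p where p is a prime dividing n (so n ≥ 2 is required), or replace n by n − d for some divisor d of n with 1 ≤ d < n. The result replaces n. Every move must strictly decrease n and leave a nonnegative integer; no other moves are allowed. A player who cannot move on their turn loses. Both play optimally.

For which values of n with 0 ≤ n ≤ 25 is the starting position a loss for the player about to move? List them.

Work bottom-up. With no move the player to move loses. Otherwise the position is W if at least one move leads to an L position for the opponent, and L if every move leads to a W.
n=0: no move → L
n=1: no move → L
n=2: reaches L-position 0 → W
n=3: reaches L-position 0 → W
n=4: only reaches 2(W), 3(W), all W → L
n=5: reaches L-position 0 → W
n=6: reaches L-position 4 → W
n=7: reaches L-position 0 → W
n=8: reaches L-position 4 → W
n=9: only reaches 6(W), 8(W), all W → L
n=10: reaches L-position 9 → W
n=11: reaches L-position 0 → W
n=12: reaches L-position 9 → W
n=13: reaches L-position 0 → W
n=14: only reaches 7(W), 12(W), 13(W), all W → L
n=15: reaches L-position 14 → W
n=16: reaches L-position 14 → W
n=17: reaches L-position 0 → W
n=18: reaches L-position 9 → W
n=19: reaches L-position 0 → W
n=20: only reaches 10(W), 15(W), 16(W), 18(W), 19(W), all W → L
n=21: reaches L-position 14 → W
n=22: reaches L-position 20 → W
n=23: reaches L-position 0 → W
n=24: reaches L-position 20 → W
n=25: reaches L-position 20 → W
Reading off the rows marked L gives the requested list; there are 6 such values of n.

0, 1, 4, 9, 14, 20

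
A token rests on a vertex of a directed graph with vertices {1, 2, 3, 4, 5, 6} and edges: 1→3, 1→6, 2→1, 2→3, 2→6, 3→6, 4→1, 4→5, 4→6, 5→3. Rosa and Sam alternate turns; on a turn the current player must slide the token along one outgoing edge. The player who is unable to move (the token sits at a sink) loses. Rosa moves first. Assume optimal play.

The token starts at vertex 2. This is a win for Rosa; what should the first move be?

Positions with no move are L. A position that does have a move is losing for the player to move precisely when every available move leads to a winning position for the opponent. Fill in the labels:
Every edge goes from a vertex to one that appears earlier in the order 6, 3, 1, 2, 5, 4, so processing vertices in that order labels each vertex after all of its successors.
6: no outgoing edge → L
3: W (go to 6, an L position)
1: W (go to 6, an L position)
2: W (go to 6, an L position)
5: L (sole option 3(W) is W)
4: W (go to 5, an L position)
From 2, the L positions reachable in one move are: 6.

Move to 6.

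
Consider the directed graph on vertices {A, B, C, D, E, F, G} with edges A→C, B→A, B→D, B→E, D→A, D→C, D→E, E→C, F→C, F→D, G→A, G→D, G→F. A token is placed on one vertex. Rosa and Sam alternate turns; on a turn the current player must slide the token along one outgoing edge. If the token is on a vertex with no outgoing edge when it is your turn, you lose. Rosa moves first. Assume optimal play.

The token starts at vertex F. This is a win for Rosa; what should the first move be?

Move to C.

Classify positions by backward induction: terminal positions (no move available) are L. From any other position, the mover wins iff some move reaches an L.
Every edge goes from a vertex to one that appears earlier in the order C, E, A, D, F, B, G, so processing vertices in that order labels each vertex after all of its successors.
C: no outgoing edge → L
E: reaches L-position C → W
A: reaches L-position C → W
D: reaches L-position C → W
F: reaches L-position C → W
B: only reaches D(W), A(W), E(W), all W → L
G: only reaches F(W), D(W), A(W), all W → L
From F, the L positions reachable in one move are: C.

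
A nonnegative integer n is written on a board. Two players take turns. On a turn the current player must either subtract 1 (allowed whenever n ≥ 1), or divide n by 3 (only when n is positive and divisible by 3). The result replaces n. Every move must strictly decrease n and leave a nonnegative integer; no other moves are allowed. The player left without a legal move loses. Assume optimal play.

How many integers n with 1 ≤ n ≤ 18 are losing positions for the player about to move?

Compute win/loss labels from the base case upward. A position with no move is L. Any other position is W if it can reach an L in one move, else L.
n=0: no move → L
n=1: reaches L-position 0 → W
n=2: only reaches 1(W), which is W → L
n=3: reaches L-position 2 → W
n=4: only reaches 3(W), which is W → L
n=5: reaches L-position 4 → W
n=6: reaches L-position 2 → W
n=7: only reaches 6(W), which is W → L
n=8: reaches L-position 7 → W
n=9: only reaches 3(W), 8(W), all W → L
n=10: reaches L-position 9 → W
n=11: only reaches 10(W), which is W → L
n=12: reaches L-position 4 → W
n=13: only reaches 12(W), which is W → L
n=14: reaches L-position 13 → W
n=15: only reaches 5(W), 14(W), all W → L
n=16: reaches L-position 15 → W
n=17: only reaches 16(W), which is W → L
n=18: reaches L-position 17 → W
L entries with 1 ≤ n ≤ 18 (n=0 is outside the asked range and is not counted): n = 2, 4, 7, 9, 11, 13, 15, 17; that makes 8.

8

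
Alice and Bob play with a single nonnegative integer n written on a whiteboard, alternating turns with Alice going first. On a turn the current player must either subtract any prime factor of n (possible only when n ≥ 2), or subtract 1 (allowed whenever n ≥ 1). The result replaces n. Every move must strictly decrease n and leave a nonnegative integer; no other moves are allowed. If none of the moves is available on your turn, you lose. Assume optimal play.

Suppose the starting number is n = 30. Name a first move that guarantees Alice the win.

Move to 28.

Classify positions by backward induction: terminal positions (no move available) are L. From any other position, the mover wins iff some move reaches an L.
n=0: no move → L
n=1: can move to 0, which is L ⇒ W
n=2: can move to 0, which is L ⇒ W
n=3: can move to 0, which is L ⇒ W
n=4: moves to 2(W), 3(W); every one is W ⇒ L
n=5: can move to 0, which is L ⇒ W
n=6: can move to 4, which is L ⇒ W
n=7: can move to 0, which is L ⇒ W
n=8: moves to 6(W), 7(W); every one is W ⇒ L
n=9: can move to 8, which is L ⇒ W
n=10: can move to 8, which is L ⇒ W
n=11: can move to 0, which is L ⇒ W
n=12: moves to 9(W), 10(W), 11(W); every one is W ⇒ L
n=13: can move to 0, which is L ⇒ W
n=14: can move to 12, which is L ⇒ W
n=15: can move to 12, which is L ⇒ W
n=16: moves to 14(W), 15(W); every one is W ⇒ L
n=17: can move to 0, which is L ⇒ W
n=18: can move to 16, which is L ⇒ W
n=19: can move to 0, which is L ⇒ W
n=20: moves to 15(W), 18(W), 19(W); every one is W ⇒ L
n=21: can move to 20, which is L ⇒ W
n=22: can move to 20, which is L ⇒ W
n=23: can move to 0, which is L ⇒ W
n=24: moves to 21(W), 22(W), 23(W); every one is W ⇒ L
n=25: can move to 20, which is L ⇒ W
n=26: can move to 24, which is L ⇒ W
n=27: can move to 24, which is L ⇒ W
n=28: moves to 21(W), 26(W), 27(W); every one is W ⇒ L
n=29: can move to 0, which is L ⇒ W
n=30: can move to 28, which is L ⇒ W
From 30, the L positions reachable in one move are: 28.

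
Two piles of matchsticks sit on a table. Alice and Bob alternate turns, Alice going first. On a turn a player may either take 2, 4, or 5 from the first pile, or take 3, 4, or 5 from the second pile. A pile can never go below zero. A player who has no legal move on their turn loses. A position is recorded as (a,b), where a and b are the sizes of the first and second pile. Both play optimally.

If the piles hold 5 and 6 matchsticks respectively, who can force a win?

Bob wins.

Classify positions by backward induction: terminal positions (no move available) are L. From any other position, the mover wins iff some move reaches an L.
No move ever increases a pile, so every position that can arise here has a ≤ 5 and b ≤ 6; it is enough to label the cells with 0 ≤ a ≤ 5 and 0 ≤ b ≤ 6.
Every move lowers a or b (never raises either), so fill the grid row by row in increasing a, and left to right within a row: each cell's successors are then already labelled.
      b=0  b=1  b=2  b=3  b=4  b=5  b=6
a=0:    L    L    L    W    W    W    W
a=1:    L    L    L    W    W    W    W
a=2:    W    W    W    L    L    L    W
a=3:    W    W    W    L    L    L    W
a=4:    W    W    W    W    W    W    L
a=5:    W    W    W    W    W    W    L
Cells with no legal move (terminal, hence L): (0,0), (0,1), (0,2), (1,0), (1,1), (1,2).
The remaining L cells, each justified by listing all of its moves:
(2,3): →(0,3)(W), (2,0)(W) — all W, so L
(2,4): →(0,4)(W), (2,1)(W), (2,0)(W) — all W, so L
(2,5): →(0,5)(W), (2,2)(W), (2,1)(W), (2,0)(W) — all W, so L
(3,3): →(1,3)(W), (3,0)(W) — all W, so L
(3,4): →(1,4)(W), (3,1)(W), (3,0)(W) — all W, so L
(3,5): →(1,5)(W), (3,2)(W), (3,1)(W), (3,0)(W) — all W, so L
(4,6): →(2,6)(W), (0,6)(W), (4,3)(W), (4,2)(W), (4,1)(W) — all W, so L
(5,6): →(3,6)(W), (1,6)(W), (0,6)(W), (5,3)(W), (5,2)(W), (5,1)(W) — all W, so L
Every other cell has at least one move into one of the L cells above, so it is W.
Every move from (5,6) reaches a W position, so the mover loses.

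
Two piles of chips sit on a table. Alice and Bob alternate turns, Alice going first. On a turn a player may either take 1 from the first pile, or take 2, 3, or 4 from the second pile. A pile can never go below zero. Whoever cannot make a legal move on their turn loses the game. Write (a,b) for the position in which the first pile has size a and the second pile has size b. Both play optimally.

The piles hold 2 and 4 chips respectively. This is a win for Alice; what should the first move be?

Classify positions by backward induction: terminal positions (no move available) are L. From any other position, the mover wins iff some move reaches an L.
No move ever increases a pile, so every position that can arise here has a ≤ 2 and b ≤ 4; it is enough to label the cells with 0 ≤ a ≤ 2 and 0 ≤ b ≤ 4.
Every move lowers a or b (never raises either), so fill the grid row by row in increasing a, and left to right within a row: each cell's successors are then already labelled.
      b=0  b=1  b=2  b=3  b=4
a=0:    L    L    W    W    W
a=1:    W    W    L    L    W
a=2:    L    L    W    W    W
Cells with no legal move (terminal, hence L): (0,0), (0,1).
The remaining L cells, each justified by listing all of its moves:
(1,2): →(0,2)(W), (1,0)(W) — all W, so L
(1,3): →(0,3)(W), (1,1)(W), (1,0)(W) — all W, so L
(2,0): →(1,0)(W) only, which is W, so L
(2,1): →(1,1)(W) only, which is W, so L
Every other cell has at least one move into one of the L cells above, so it is W.
From (2,4), the L positions reachable in one move are: (2,1), (2,0). Any move reaching one of these is winning.

Move to (2,1).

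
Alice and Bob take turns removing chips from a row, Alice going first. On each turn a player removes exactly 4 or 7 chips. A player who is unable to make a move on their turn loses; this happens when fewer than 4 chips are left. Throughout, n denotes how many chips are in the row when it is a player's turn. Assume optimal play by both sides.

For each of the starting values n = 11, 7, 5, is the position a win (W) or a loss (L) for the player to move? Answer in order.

Work bottom-up. With no move the player to move loses. Otherwise the position is W if at least one move leads to an L position for the opponent, and L if every move leads to a W.
n=0: no move → L
n=1: no move → L
n=2: no move → L
n=3: no move → L
n=4: W (go to 0, an L position)
n=5: W (go to 1, an L position)
n=6: W (go to 2, an L position)
n=7: W (go to 3, an L position)
n=8: W (go to 1, an L position)
n=9: W (go to 2, an L position)
n=10: W (go to 3, an L position)
n=11: L (options 7(W), 4(W) are all W)

11: L, 7: W, 5: W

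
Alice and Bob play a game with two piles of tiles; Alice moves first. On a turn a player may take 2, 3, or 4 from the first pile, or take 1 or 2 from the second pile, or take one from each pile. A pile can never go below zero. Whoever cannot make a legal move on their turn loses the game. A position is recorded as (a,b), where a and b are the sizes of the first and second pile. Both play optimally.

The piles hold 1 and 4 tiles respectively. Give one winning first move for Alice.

Work bottom-up. With no move the player to move loses. Otherwise the position is W if at least one move leads to an L position for the opponent, and L if every move leads to a W.
No move ever increases a pile, so every position that can arise here has a ≤ 1 and b ≤ 4; it is enough to label the cells with 0 ≤ a ≤ 1 and 0 ≤ b ≤ 4.
Every move lowers a or b (never raises either), so fill the grid row by row in increasing a, and left to right within a row: each cell's successors are then already labelled.
      b=0  b=1  b=2  b=3  b=4
a=0:    L    W    W    L    W
a=1:    L    W    W    L    W
Cells with no legal move (terminal, hence L): (0,0), (1,0).
The remaining L cells, each justified by listing all of its moves:
(0,3): moves to (0,2)(W), (0,1)(W); every one is W ⇒ L
(1,3): moves to (1,2)(W), (1,1)(W), (0,2)(W); every one is W ⇒ L
Every other cell has at least one move into one of the L cells above, so it is W.
From (1,4), the L positions reachable in one move are: (1,3), (0,3). Any move reaching one of these is winning.

Move to (1,3).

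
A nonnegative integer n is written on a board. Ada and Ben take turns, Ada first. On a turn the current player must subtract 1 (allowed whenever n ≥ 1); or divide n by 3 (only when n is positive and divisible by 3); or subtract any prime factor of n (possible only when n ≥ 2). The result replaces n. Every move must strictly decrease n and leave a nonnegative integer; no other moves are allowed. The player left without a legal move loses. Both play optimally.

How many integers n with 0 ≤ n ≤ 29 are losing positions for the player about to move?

Positions with no move are L. A position that does have a move is losing for the player to move precisely when every available move leads to a winning position for the opponent. Fill in the labels:
n=0: no move → L
n=1: →0(L), so W
n=2: →0(L), so W
n=3: →0(L), so W
n=4: →2(W), 3(W) — all W, so L
n=5: →0(L), so W
n=6: →4(L), so W
n=7: →0(L), so W
n=8: →6(W), 7(W) — all W, so L
n=9: →8(L), so W
n=10: →8(L), so W
n=11: →0(L), so W
n=12: →4(L), so W
n=13: →0(L), so W
n=14: →7(W), 12(W), 13(W) — all W, so L
n=15: →14(L), so W
n=16: →14(L), so W
n=17: →0(L), so W
n=18: →6(W), 15(W), 16(W), 17(W) — all W, so L
n=19: →0(L), so W
n=20: →18(L), so W
n=21: →14(L), so W
n=22: →11(W), 20(W), 21(W) — all W, so L
n=23: →0(L), so W
n=24: →8(L), so W
n=25: →20(W), 24(W) — all W, so L
n=26: →25(L), so W
n=27: →9(W), 24(W), 26(W) — all W, so L
n=28: →27(L), so W
n=29: →0(L), so W
L entries with 0 ≤ n ≤ 29: n = 0, 4, 8, 14, 18, 22, 25, 27; that makes 8.

8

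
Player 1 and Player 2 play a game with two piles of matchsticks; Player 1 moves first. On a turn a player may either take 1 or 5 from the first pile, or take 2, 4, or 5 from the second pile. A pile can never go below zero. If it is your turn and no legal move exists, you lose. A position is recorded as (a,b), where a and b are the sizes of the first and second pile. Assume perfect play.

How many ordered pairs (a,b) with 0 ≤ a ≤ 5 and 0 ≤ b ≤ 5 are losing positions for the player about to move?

12

Label each position W (a win for the player to move) or L (a loss). A position with no legal move is L; any other position is W exactly when some move reaches an L, and L when every move reaches a W.
Every move lowers a or b (never raises either), so fill the grid row by row in increasing a, and left to right within a row: each cell's successors are then already labelled.
      b=0  b=1  b=2  b=3  b=4  b=5
a=0:    L    L    W    W    W    W
a=1:    W    W    L    L    W    W
a=2:    L    L    W    W    W    W
a=3:    W    W    L    L    W    W
a=4:    L    L    W    W    W    W
a=5:    W    W    L    L    W    W
Cells with no legal move (terminal, hence L): (0,0), (0,1).
The remaining L cells, each justified by listing all of its moves:
(1,2): →(0,2)(W), (1,0)(W) — all W, so L
(1,3): →(0,3)(W), (1,1)(W) — all W, so L
(2,0): →(1,0)(W) only, which is W, so L
(2,1): →(1,1)(W) only, which is W, so L
(3,2): →(2,2)(W), (3,0)(W) — all W, so L
(3,3): →(2,3)(W), (3,1)(W) — all W, so L
(4,0): →(3,0)(W) only, which is W, so L
(4,1): →(3,1)(W) only, which is W, so L
(5,2): →(4,2)(W), (0,2)(W), (5,0)(W) — all W, so L
(5,3): →(4,3)(W), (0,3)(W), (5,1)(W) — all W, so L
Every other cell has at least one move into one of the L cells above, so it is W.
L cells per row: a=0: 2, a=1: 2, a=2: 2, a=3: 2, a=4: 2, a=5: 2; total 12.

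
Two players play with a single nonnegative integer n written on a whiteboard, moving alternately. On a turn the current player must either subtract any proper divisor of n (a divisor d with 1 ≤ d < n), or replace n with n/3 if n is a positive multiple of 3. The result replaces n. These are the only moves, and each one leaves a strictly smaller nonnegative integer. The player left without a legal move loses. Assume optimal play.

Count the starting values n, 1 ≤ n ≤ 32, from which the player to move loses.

Use the standard recursion: the mover loses at a terminal position; elsewhere, the mover wins exactly when some move hands the opponent an L position.
n=0: no move → L
n=1: no move → L
n=2: reaches L-position 1 → W
n=3: reaches L-position 1 → W
n=4: only reaches 2(W), 3(W), all W → L
n=5: reaches L-position 4 → W
n=6: reaches L-position 4 → W
n=7: only reaches 6(W), which is W → L
n=8: reaches L-position 4 → W
n=9: only reaches 3(W), 6(W), 8(W), all W → L
n=10: reaches L-position 9 → W
n=11: only reaches 10(W), which is W → L
n=12: reaches L-position 4 → W
n=13: only reaches 12(W), which is W → L
n=14: reaches L-position 7 → W
n=15: only reaches 5(W), 10(W), 12(W), 14(W), all W → L
n=16: reaches L-position 15 → W
n=17: only reaches 16(W), which is W → L
n=18: reaches L-position 9 → W
n=19: only reaches 18(W), which is W → L
n=20: reaches L-position 15 → W
n=21: reaches L-position 7 → W
n=22: reaches L-position 11 → W
n=23: only reaches 22(W), which is W → L
n=24: reaches L-position 23 → W
n=25: only reaches 20(W), 24(W), all W → L
n=26: reaches L-position 13 → W
n=27: reaches L-position 9 → W
n=28: only reaches 14(W), 21(W), 24(W), 26(W), 27(W), all W → L
n=29: reaches L-position 28 → W
n=30: reaches L-position 15 → W
n=31: only reaches 30(W), which is W → L
n=32: reaches L-position 28 → W
L entries with 1 ≤ n ≤ 32 (n=0 is outside the asked range and is not counted): n = 1, 4, 7, 9, 11, 13, 15, 17, 19, 23, 25, 28, 31; that makes 13.

13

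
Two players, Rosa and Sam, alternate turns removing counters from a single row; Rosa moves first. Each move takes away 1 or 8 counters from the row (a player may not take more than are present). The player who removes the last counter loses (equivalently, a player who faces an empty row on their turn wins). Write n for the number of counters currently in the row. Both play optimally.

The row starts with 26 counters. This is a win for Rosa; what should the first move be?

Remove 1, leaving 25.

Classify positions by backward induction: terminal positions (no move available) are W. From any other position, the mover wins iff some move reaches an L.
n=0: no move; the opponent has just taken the last counter and therefore loses → W
n=1: →0(W) only, which is W, so L
n=2: →1(L), so W
n=3: →2(W) only, which is W, so L
n=4: →3(L), so W
n=5: →4(W) only, which is W, so L
n=6: →5(L), so W
n=7: →6(W) only, which is W, so L
n=8: →7(L), so W
n=9: →1(L), so W
n=10: →9(W), 2(W) — all W, so L
n=11: →10(L), so W
n=12: →11(W), 4(W) — all W, so L
n=13: →12(L), so W
n=14: →13(W), 6(W) — all W, so L
n=15: →14(L), so W
n=16: →15(W), 8(W) — all W, so L
n=17: →16(L), so W
n=18: →10(L), so W
n=19: →18(W), 11(W) — all W, so L
n=20: →19(L), so W
n=21: →20(W), 13(W) — all W, so L
n=22: →21(L), so W
n=23: →22(W), 15(W) — all W, so L
n=24: →23(L), so W
n=25: →24(W), 17(W) — all W, so L
n=26: →25(L), so W
From 26, the L positions reachable in one move are: 25.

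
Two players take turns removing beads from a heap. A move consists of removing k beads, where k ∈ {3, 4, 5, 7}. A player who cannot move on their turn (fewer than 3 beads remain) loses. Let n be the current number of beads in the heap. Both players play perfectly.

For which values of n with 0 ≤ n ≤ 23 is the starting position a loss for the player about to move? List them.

0, 1, 2, 10, 11, 12, 20, 21, 22

Build the W/L table. Terminal = L. A non-terminal position is W if it has a move to some L; otherwise it is L.
n=0: no move → L
n=1: no move → L
n=2: no move → L
n=3: W (go to 0, an L position)
n=4: W (go to 1, an L position)
n=5: W (go to 2, an L position)
n=6: W (go to 2, an L position)
n=7: W (go to 2, an L position)
n=8: W (go to 1, an L position)
n=9: W (go to 2, an L position)
n=10: L (options 7(W), 6(W), 5(W), 3(W) are all W)
n=11: L (options 8(W), 7(W), 6(W), 4(W) are all W)
n=12: L (options 9(W), 8(W), 7(W), 5(W) are all W)
n=13: W (go to 10, an L position)
n=14: W (go to 11, an L position)
n=15: W (go to 12, an L position)
n=16: W (go to 12, an L position)
n=17: W (go to 12, an L position)
n=18: W (go to 11, an L position)
n=19: W (go to 12, an L position)
n=20: L (options 17(W), 16(W), 15(W), 13(W) are all W)
n=21: L (options 18(W), 17(W), 16(W), 14(W) are all W)
n=22: L (options 19(W), 18(W), 17(W), 15(W) are all W)
n=23: W (go to 20, an L position)
Reading off the rows marked L gives the requested list; there are 9 such values of n.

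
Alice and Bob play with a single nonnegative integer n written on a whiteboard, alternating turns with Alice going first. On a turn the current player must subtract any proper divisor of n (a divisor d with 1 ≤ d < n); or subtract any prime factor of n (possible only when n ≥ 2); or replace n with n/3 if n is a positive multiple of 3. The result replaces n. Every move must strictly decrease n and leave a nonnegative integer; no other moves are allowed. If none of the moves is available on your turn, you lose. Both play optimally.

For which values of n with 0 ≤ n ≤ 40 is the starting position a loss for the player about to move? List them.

0, 1, 4, 9, 14, 20, 26, 32, 35, 38

Positions with no move are L. A position that does have a move is losing for the player to move precisely when every available move leads to a winning position for the opponent. Fill in the labels:
n=0: no move → L
n=1: no move → L
n=2: →0(L), so W
n=3: →0(L), so W
n=4: →2(W), 3(W) — all W, so L
n=5: →0(L), so W
n=6: →4(L), so W
n=7: →0(L), so W
n=8: →4(L), so W
n=9: →3(W), 6(W), 8(W) — all W, so L
n=10: →9(L), so W
n=11: →0(L), so W
n=12: →4(L), so W
n=13: →0(L), so W
n=14: →7(W), 12(W), 13(W) — all W, so L
n=15: →14(L), so W
n=16: →14(L), so W
n=17: →0(L), so W
n=18: →9(L), so W
n=19: →0(L), so W
n=20: →10(W), 15(W), 16(W), 18(W), 19(W) — all W, so L
n=21: →14(L), so W
n=22: →20(L), so W
n=23: →0(L), so W
n=24: →20(L), so W
n=25: →20(L), so W
n=26: →13(W), 24(W), 25(W) — all W, so L
n=27: →9(L), so W
n=28: →14(L), so W
n=29: →0(L), so W
n=30: →20(L), so W
n=31: →0(L), so W
n=32: →16(W), 24(W), 28(W), 30(W), 31(W) — all W, so L
n=33: →32(L), so W
n=34: →32(L), so W
n=35: →28(W), 30(W), 34(W) — all W, so L
n=36: →32(L), so W
n=37: →0(L), so W
n=38: →19(W), 36(W), 37(W) — all W, so L
n=39: →26(L), so W
n=40: →20(L), so W
Reading off the rows marked L gives the requested list; there are 10 such values of n.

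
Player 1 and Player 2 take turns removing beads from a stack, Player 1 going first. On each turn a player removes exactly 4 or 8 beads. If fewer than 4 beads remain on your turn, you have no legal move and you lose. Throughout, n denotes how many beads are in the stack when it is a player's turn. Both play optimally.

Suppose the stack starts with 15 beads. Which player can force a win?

Player 2 wins.

Positions with no move are L. A position that does have a move is losing for the player to move precisely when every available move leads to a winning position for the opponent. Fill in the labels:
n=0: no move → L
n=1: no move → L
n=2: no move → L
n=3: no move → L
n=4: W (go to 0, an L position)
n=5: W (go to 1, an L position)
n=6: W (go to 2, an L position)
n=7: W (go to 3, an L position)
n=8: W (go to 0, an L position)
n=9: W (go to 1, an L position)
n=10: W (go to 2, an L position)
n=11: W (go to 3, an L position)
n=12: L (options 8(W), 4(W) are all W)
n=13: L (options 9(W), 5(W) are all W)
n=14: L (options 10(W), 6(W) are all W)
n=15: L (options 11(W), 7(W) are all W)
The starting position 15 is L: whatever Player 1 does, the opponent receives a W position.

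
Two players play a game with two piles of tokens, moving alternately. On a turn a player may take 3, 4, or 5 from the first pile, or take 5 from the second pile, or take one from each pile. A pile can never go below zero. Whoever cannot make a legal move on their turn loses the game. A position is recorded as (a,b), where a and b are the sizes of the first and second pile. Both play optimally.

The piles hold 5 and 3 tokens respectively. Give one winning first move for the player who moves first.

Use the standard recursion: the mover loses at a terminal position; elsewhere, the mover wins exactly when some move hands the opponent an L position.
No move ever increases a pile, so every position that can arise here has a ≤ 5 and b ≤ 3; it is enough to label the cells with 0 ≤ a ≤ 5 and 0 ≤ b ≤ 3.
Every move lowers a or b (never raises either), so fill the grid row by row in increasing a, and left to right within a row: each cell's successors are then already labelled.
      b=0  b=1  b=2  b=3
a=0:    L    L    L    L
a=1:    L    W    W    W
a=2:    L    W    L    L
a=3:    W    W    W    W
a=4:    W    W    W    W
a=5:    W    W    W    W
Cells with no legal move (terminal, hence L): (0,0), (0,1), (0,2), (0,3), (1,0), (2,0).
The remaining L cells, each justified by listing all of its moves:
(2,2): only reaches (1,1)(W), which is W → L
(2,3): only reaches (1,2)(W), which is W → L
Every other cell has at least one move into one of the L cells above, so it is W.
From (5,3), the L positions reachable in one move are: (2,3), (0,3). Any move reaching one of these is winning.

Move to (2,3).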